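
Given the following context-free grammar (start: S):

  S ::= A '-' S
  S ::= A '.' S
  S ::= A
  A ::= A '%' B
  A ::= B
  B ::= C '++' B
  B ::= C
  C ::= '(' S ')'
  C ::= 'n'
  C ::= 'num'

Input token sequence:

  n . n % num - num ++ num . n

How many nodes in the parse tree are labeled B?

[S [A [B [C n]]] . [S [A [A [B [C n]]] % [B [C num]]] - [S [A [B [C num] ++ [B [C num]]]] . [S [A [B [C n]]]]]]]

6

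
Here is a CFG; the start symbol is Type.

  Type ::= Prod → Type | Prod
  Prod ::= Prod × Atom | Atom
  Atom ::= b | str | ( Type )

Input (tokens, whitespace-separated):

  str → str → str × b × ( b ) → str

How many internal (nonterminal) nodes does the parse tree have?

[Type [Prod [Atom str]] → [Type [Prod [Atom str]] → [Type [Prod [Prod [Prod [Atom str]] × [Atom b]] × [Atom ( [Type [Prod [Atom b]]] )]] → [Type [Prod [Atom str]]]]]]

19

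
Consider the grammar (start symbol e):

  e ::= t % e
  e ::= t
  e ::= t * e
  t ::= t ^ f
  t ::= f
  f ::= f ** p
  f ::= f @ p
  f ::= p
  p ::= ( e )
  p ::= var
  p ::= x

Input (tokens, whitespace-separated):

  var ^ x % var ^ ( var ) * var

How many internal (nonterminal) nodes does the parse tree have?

22

[e [t [t [f [p var]]] ^ [f [p x]]] % [e [t [t [f [p var]]] ^ [f [p ( [e [t [f [p var]]]] )]]] * [e [t [f [p var]]]]]]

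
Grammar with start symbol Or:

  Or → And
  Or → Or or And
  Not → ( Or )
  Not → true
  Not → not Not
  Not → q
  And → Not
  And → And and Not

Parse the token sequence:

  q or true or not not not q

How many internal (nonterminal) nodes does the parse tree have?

12

[Or [Or [Or [And [Not q]]] or [And [Not true]]] or [And [Not not [Not not [Not not [Not q]]]]]]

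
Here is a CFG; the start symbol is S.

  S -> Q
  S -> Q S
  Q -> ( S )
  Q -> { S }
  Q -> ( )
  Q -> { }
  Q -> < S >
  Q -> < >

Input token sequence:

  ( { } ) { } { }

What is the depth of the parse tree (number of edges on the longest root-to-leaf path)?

4

[S [Q ( [S [Q { }]] )] [S [Q { }] [S [Q { }]]]]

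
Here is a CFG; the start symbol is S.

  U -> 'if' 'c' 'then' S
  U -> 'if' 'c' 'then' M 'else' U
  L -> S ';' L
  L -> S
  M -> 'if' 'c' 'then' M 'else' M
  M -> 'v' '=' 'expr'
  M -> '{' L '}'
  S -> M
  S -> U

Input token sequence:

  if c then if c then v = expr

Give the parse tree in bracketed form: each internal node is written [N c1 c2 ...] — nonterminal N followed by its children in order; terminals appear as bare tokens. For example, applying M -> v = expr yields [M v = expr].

S
U
if c then S
if c then U
if c then if c then S
if c then if c then M
if c then if c then v = expr

[S [U if c then [S [U if c then [S [M v = expr]]]]]]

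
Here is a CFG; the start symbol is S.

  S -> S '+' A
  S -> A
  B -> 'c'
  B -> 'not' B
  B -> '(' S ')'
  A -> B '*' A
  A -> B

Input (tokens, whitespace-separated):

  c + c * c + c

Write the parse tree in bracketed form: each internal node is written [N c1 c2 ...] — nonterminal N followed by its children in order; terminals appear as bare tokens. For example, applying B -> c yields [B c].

S
S + A
S + A + A
A + A + A
B + A + A
c + A + A
c + B * A + A
c + c * A + A
c + c * B + A
c + c * c + A
c + c * c + B
c + c * c + c

[S [S [S [A [B c]]] + [A [B c] * [A [B c]]]] + [A [B c]]]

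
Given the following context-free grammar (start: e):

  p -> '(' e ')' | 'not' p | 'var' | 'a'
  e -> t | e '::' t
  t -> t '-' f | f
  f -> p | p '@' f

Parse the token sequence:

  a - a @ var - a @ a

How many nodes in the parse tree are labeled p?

5

[e [t [t [t [f [p a]]] - [f [p a] @ [f [p var]]]] - [f [p a] @ [f [p a]]]]]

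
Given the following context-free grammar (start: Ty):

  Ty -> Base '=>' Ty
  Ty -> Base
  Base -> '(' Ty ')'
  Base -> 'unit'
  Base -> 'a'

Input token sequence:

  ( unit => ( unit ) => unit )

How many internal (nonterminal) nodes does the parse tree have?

[Ty [Base ( [Ty [Base unit] => [Ty [Base ( [Ty [Base unit]] )] => [Ty [Base unit]]]] )]]

10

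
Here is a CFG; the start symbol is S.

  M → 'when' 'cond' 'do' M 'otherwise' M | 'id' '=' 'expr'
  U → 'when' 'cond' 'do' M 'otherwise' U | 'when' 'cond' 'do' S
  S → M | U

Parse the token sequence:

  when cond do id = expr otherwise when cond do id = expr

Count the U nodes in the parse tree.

[S [U when cond do [M id = expr] otherwise [U when cond do [S [M id = expr]]]]]

2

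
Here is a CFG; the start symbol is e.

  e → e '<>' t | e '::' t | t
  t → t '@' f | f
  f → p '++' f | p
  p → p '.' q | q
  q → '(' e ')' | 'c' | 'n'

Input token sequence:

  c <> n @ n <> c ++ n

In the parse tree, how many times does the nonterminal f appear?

5

[e [e [e [t [f [p [q c]]]]] <> [t [t [f [p [q n]]]] @ [f [p [q n]]]]] <> [t [f [p [q c]] ++ [f [p [q n]]]]]]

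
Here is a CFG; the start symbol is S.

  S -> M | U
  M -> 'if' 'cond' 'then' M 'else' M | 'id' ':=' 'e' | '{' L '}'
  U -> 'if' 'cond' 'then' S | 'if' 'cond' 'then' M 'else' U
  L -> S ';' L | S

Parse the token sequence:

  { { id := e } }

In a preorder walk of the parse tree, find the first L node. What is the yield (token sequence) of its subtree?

[S [M { [L [S [M { [L [S [M id := e]]] }]]] }]]

{ id := e }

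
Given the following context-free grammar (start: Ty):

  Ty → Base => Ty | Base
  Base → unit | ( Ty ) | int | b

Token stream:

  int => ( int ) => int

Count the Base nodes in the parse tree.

[Ty [Base int] => [Ty [Base ( [Ty [Base int]] )] => [Ty [Base int]]]]

4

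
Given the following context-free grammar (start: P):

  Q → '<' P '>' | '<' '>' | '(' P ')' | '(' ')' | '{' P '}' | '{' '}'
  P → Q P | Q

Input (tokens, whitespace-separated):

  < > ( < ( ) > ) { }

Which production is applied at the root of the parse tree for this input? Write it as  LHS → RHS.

[P [Q < >] [P [Q ( [P [Q < [P [Q ( )]] >]] )] [P [Q { }]]]]

P → Q P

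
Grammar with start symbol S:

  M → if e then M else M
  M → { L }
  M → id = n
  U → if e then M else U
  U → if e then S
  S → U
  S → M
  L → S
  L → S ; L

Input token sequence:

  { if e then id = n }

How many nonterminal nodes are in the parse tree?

[S [M { [L [S [U if e then [S [M id = n]]]]] }]]

7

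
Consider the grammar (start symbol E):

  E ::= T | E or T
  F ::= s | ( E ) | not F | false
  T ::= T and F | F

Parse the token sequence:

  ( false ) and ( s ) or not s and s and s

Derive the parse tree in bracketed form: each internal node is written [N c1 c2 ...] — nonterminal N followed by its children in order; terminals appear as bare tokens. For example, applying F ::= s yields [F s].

[E [E [T [T [F ( [E [T [F false]]] )]] and [F ( [E [T [F s]]] )]]] or [T [T [T [F not [F s]]] and [F s]] and [F s]]]

E
E or T
T or T
T and F or T
F and F or T
( E ) and F or T
( T ) and F or T
( F ) and F or T
( false ) and F or T
( false ) and ( E ) or T
( false ) and ( T ) or T
( false ) and ( F ) or T
( false ) and ( s ) or T
( false ) and ( s ) or T and F
( false ) and ( s ) or T and F and F
( false ) and ( s ) or F and F and F
( false ) and ( s ) or not F and F and F
( false ) and ( s ) or not s and F and F
( false ) and ( s ) or not s and s and F
( false ) and ( s ) or not s and s and s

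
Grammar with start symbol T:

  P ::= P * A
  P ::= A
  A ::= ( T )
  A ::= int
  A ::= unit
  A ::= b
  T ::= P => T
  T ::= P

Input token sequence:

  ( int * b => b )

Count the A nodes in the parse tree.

[T [P [A ( [T [P [P [A int]] * [A b]] => [T [P [A b]]]] )]]]

4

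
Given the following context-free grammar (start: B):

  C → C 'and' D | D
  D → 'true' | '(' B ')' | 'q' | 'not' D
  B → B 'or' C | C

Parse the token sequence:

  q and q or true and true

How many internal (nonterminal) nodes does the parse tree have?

[B [B [C [C [D q]] and [D q]]] or [C [C [D true]] and [D true]]]

10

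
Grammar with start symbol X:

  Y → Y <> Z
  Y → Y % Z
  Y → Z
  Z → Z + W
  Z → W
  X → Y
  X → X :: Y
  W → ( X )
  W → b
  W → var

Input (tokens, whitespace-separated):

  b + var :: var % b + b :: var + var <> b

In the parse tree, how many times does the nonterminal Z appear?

8

[X [X [X [Y [Z [Z [W b]] + [W var]]]] :: [Y [Y [Z [W var]]] % [Z [Z [W b]] + [W b]]]] :: [Y [Y [Z [Z [W var]] + [W var]]] <> [Z [W b]]]]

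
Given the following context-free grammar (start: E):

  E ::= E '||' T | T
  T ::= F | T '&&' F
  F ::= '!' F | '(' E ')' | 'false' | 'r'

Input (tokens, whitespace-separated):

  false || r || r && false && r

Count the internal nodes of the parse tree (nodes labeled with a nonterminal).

13

[E [E [E [T [F false]]] || [T [F r]]] || [T [T [T [F r]] && [F false]] && [F r]]]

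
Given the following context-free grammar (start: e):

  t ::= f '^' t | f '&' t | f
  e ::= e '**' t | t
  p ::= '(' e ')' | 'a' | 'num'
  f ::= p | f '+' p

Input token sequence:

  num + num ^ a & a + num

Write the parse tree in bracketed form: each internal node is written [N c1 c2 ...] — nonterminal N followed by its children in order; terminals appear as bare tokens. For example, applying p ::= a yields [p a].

e
t
f ^ t
f + p ^ t
p + p ^ t
num + p ^ t
num + num ^ t
num + num ^ f & t
num + num ^ p & t
num + num ^ a & t
num + num ^ a & f
num + num ^ a & f + p
num + num ^ a & p + p
num + num ^ a & a + p
num + num ^ a & a + num

[e [t [f [f [p num]] + [p num]] ^ [t [f [p a]] & [t [f [f [p a]] + [p num]]]]]]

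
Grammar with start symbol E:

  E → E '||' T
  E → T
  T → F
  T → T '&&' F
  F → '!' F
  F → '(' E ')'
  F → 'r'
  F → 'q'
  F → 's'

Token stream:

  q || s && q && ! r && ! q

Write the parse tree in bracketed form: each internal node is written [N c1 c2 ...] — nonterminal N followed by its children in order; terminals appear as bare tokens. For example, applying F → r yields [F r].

E
E || T
T || T
F || T
q || T
q || T && F
q || T && F && F
q || T && F && F && F
q || F && F && F && F
q || s && F && F && F
q || s && q && F && F
q || s && q && ! F && F
q || s && q && ! r && F
q || s && q && ! r && ! F
q || s && q && ! r && ! q

[E [E [T [F q]]] || [T [T [T [T [F s]] && [F q]] && [F ! [F r]]] && [F ! [F q]]]]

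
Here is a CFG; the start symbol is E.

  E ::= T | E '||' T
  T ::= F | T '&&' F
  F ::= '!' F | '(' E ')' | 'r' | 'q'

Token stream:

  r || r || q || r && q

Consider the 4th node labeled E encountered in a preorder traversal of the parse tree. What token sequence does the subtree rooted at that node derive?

[E [E [E [E [T [F r]]] || [T [F r]]] || [T [F q]]] || [T [T [F r]] && [F q]]]

r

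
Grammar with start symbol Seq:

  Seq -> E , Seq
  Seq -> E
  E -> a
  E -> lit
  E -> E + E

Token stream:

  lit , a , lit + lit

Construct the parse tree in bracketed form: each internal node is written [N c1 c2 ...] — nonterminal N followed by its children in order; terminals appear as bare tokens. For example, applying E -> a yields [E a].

Seq
E , Seq
lit , Seq
lit , E , Seq
lit , a , Seq
lit , a , E
lit , a , E + E
lit , a , lit + E
lit , a , lit + lit

[Seq [E lit] , [Seq [E a] , [Seq [E [E lit] + [E lit]]]]]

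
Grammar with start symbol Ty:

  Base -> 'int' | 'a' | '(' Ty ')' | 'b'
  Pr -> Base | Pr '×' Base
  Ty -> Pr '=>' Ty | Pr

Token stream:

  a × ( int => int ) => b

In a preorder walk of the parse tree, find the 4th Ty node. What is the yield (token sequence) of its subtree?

b

[Ty [Pr [Pr [Base a]] × [Base ( [Ty [Pr [Base int]] => [Ty [Pr [Base int]]]] )]] => [Ty [Pr [Base b]]]]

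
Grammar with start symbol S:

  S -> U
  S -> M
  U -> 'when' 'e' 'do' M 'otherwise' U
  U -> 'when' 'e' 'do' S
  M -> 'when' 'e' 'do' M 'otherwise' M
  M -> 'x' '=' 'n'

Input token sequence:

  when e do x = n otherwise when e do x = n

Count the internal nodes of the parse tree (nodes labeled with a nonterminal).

6

[S [U when e do [M x = n] otherwise [U when e do [S [M x = n]]]]]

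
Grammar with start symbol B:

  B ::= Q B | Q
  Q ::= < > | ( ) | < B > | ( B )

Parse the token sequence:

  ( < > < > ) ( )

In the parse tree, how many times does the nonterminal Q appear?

[B [Q ( [B [Q < >] [B [Q < >]]] )] [B [Q ( )]]]

4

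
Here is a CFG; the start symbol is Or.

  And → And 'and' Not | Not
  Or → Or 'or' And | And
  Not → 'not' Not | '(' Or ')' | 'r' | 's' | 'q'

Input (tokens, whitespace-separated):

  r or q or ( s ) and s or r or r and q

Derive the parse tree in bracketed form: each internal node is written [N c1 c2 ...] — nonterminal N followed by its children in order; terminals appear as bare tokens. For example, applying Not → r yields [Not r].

Or
Or or And
Or or And or And
Or or And or And or And
Or or And or And or And or And
And or And or And or And or And
Not or And or And or And or And
r or And or And or And or And
r or Not or And or And or And
r or q or And or And or And
r or q or And and Not or And or And
r or q or Not and Not or And or And
r or q or ( Or ) and Not or And or And
r or q or ( And ) and Not or And or And
r or q or ( Not ) and Not or And or And
r or q or ( s ) and Not or And or And
r or q or ( s ) and s or And or And
r or q or ( s ) and s or Not or And
r or q or ( s ) and s or r or And
r or q or ( s ) and s or r or And and Not
r or q or ( s ) and s or r or Not and Not
r or q or ( s ) and s or r or r and Not
r or q or ( s ) and s or r or r and q

[Or [Or [Or [Or [Or [And [Not r]]] or [And [Not q]]] or [And [And [Not ( [Or [And [Not s]]] )]] and [Not s]]] or [And [Not r]]] or [And [And [Not r]] and [Not q]]]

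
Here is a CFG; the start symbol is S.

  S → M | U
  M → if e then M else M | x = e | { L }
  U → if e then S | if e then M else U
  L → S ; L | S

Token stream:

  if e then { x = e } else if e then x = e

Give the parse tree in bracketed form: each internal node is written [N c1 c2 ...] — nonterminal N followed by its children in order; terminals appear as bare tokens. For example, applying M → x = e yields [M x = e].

S
U
if e then M else U
if e then { L } else U
if e then { S } else U
if e then { M } else U
if e then { x = e } else U
if e then { x = e } else if e then S
if e then { x = e } else if e then M
if e then { x = e } else if e then x = e

[S [U if e then [M { [L [S [M x = e]]] }] else [U if e then [S [M x = e]]]]]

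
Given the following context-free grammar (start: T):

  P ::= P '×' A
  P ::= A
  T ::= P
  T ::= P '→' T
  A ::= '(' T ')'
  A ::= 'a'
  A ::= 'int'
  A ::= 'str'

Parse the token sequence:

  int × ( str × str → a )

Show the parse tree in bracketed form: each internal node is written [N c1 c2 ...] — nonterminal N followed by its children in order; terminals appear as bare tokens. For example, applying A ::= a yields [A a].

[T [P [P [A int]] × [A ( [T [P [P [A str]] × [A str]] → [T [P [A a]]]] )]]]

T
P
P × A
A × A
int × A
int × ( T )
int × ( P → T )
int × ( P × A → T )
int × ( A × A → T )
int × ( str × A → T )
int × ( str × str → T )
int × ( str × str → P )
int × ( str × str → A )
int × ( str × str → a )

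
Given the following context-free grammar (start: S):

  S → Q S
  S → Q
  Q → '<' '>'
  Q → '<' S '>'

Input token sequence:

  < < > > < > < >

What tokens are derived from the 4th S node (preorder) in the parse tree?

[S [Q < [S [Q < >]] >] [S [Q < >] [S [Q < >]]]]

< >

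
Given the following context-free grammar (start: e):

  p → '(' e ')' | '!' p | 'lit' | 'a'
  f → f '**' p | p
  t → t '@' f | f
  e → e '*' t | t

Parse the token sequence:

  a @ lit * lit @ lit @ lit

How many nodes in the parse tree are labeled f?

[e [e [t [t [f [p a]]] @ [f [p lit]]]] * [t [t [t [f [p lit]]] @ [f [p lit]]] @ [f [p lit]]]]

5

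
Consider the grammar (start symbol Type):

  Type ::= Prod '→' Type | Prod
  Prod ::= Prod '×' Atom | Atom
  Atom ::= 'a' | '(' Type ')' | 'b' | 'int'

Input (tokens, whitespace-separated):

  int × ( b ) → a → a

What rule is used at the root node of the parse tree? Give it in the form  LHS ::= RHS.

Type ::= Prod '→' Type

[Type [Prod [Prod [Atom int]] × [Atom ( [Type [Prod [Atom b]]] )]] → [Type [Prod [Atom a]] → [Type [Prod [Atom a]]]]]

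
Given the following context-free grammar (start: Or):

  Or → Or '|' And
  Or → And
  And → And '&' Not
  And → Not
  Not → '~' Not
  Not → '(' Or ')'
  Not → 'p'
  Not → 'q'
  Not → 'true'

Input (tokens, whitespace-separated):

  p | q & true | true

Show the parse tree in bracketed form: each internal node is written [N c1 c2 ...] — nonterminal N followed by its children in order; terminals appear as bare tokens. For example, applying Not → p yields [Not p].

[Or [Or [Or [And [Not p]]] | [And [And [Not q]] & [Not true]]] | [And [Not true]]]

Or
Or | And
Or | And | And
And | And | And
Not | And | And
p | And | And
p | And & Not | And
p | Not & Not | And
p | q & Not | And
p | q & true | And
p | q & true | Not
p | q & true | true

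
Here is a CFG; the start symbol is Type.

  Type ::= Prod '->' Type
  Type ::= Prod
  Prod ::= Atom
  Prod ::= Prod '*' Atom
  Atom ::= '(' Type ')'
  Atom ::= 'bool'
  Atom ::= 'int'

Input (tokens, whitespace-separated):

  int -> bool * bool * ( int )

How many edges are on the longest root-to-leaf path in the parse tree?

7

[Type [Prod [Atom int]] -> [Type [Prod [Prod [Prod [Atom bool]] * [Atom bool]] * [Atom ( [Type [Prod [Atom int]]] )]]]]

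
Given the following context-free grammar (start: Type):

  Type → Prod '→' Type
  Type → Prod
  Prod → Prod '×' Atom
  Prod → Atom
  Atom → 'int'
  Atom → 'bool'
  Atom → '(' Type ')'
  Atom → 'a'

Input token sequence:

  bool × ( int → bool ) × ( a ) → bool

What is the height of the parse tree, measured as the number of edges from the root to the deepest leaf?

[Type [Prod [Prod [Prod [Atom bool]] × [Atom ( [Type [Prod [Atom int]] → [Type [Prod [Atom bool]]]] )]] × [Atom ( [Type [Prod [Atom a]]] )]] → [Type [Prod [Atom bool]]]]

8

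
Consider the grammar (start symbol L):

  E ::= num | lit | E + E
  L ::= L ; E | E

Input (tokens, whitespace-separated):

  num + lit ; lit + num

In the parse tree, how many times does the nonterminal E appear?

6

[L [L [E [E num] + [E lit]]] ; [E [E lit] + [E num]]]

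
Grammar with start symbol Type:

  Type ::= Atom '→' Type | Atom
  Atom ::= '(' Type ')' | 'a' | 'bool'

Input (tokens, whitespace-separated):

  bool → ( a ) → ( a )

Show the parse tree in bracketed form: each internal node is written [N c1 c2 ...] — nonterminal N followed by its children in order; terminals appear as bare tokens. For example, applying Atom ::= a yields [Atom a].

[Type [Atom bool] → [Type [Atom ( [Type [Atom a]] )] → [Type [Atom ( [Type [Atom a]] )]]]]

Type
Atom → Type
bool → Type
bool → Atom → Type
bool → ( Type ) → Type
bool → ( Atom ) → Type
bool → ( a ) → Type
bool → ( a ) → Atom
bool → ( a ) → ( Type )
bool → ( a ) → ( Atom )
bool → ( a ) → ( a )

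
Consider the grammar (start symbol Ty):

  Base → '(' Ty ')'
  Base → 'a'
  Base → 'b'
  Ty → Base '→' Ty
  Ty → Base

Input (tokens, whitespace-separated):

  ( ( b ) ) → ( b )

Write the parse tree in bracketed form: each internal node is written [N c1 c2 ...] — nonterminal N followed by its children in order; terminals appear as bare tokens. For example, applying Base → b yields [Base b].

Ty
Base → Ty
( Ty ) → Ty
( Base ) → Ty
( ( Ty ) ) → Ty
( ( Base ) ) → Ty
( ( b ) ) → Ty
( ( b ) ) → Base
( ( b ) ) → ( Ty )
( ( b ) ) → ( Base )
( ( b ) ) → ( b )

[Ty [Base ( [Ty [Base ( [Ty [Base b]] )]] )] → [Ty [Base ( [Ty [Base b]] )]]]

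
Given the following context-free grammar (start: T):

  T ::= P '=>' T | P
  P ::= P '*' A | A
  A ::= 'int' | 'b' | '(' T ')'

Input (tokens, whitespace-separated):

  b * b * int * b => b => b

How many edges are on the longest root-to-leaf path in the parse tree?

[T [P [P [P [P [A b]] * [A b]] * [A int]] * [A b]] => [T [P [A b]] => [T [P [A b]]]]]

6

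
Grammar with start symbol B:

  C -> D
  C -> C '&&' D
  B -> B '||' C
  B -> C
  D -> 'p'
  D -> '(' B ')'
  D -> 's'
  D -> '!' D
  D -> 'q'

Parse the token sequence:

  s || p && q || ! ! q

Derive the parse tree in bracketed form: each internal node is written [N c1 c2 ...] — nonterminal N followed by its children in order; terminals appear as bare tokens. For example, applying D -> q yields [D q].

[B [B [B [C [D s]]] || [C [C [D p]] && [D q]]] || [C [D ! [D ! [D q]]]]]

B
B || C
B || C || C
C || C || C
D || C || C
s || C || C
s || C && D || C
s || D && D || C
s || p && D || C
s || p && q || C
s || p && q || D
s || p && q || ! D
s || p && q || ! ! D
s || p && q || ! ! q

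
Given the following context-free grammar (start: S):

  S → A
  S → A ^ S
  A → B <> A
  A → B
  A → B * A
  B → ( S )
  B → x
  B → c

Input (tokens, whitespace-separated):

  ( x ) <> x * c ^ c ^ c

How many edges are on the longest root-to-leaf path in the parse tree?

[S [A [B ( [S [A [B x]]] )] <> [A [B x] * [A [B c]]]] ^ [S [A [B c]] ^ [S [A [B c]]]]]

6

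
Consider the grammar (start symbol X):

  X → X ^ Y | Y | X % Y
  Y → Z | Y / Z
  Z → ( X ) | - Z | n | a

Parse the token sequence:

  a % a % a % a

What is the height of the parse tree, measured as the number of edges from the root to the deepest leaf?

6

[X [X [X [X [Y [Z a]]] % [Y [Z a]]] % [Y [Z a]]] % [Y [Z a]]]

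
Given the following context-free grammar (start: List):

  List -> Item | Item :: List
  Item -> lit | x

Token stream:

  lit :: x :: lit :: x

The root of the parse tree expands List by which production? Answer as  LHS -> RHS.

List -> Item :: List

[List [Item lit] :: [List [Item x] :: [List [Item lit] :: [List [Item x]]]]]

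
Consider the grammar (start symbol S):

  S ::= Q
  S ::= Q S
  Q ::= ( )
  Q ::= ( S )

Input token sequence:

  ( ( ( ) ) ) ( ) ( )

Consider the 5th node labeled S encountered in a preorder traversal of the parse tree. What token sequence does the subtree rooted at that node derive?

[S [Q ( [S [Q ( [S [Q ( )]] )]] )] [S [Q ( )] [S [Q ( )]]]]

( )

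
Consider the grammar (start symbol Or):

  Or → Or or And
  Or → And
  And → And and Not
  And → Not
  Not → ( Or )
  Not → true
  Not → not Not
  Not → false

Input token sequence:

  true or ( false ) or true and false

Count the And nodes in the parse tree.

5

[Or [Or [Or [And [Not true]]] or [And [Not ( [Or [And [Not false]]] )]]] or [And [And [Not true]] and [Not false]]]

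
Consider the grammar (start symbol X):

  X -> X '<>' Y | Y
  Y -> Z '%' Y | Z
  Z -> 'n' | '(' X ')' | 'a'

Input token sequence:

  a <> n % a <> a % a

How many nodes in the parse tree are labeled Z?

[X [X [X [Y [Z a]]] <> [Y [Z n] % [Y [Z a]]]] <> [Y [Z a] % [Y [Z a]]]]

5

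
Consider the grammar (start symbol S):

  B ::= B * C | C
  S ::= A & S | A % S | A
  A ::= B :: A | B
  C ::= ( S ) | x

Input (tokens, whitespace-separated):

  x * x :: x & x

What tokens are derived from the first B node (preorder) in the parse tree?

x * x

[S [A [B [B [C x]] * [C x]] :: [A [B [C x]]]] & [S [A [B [C x]]]]]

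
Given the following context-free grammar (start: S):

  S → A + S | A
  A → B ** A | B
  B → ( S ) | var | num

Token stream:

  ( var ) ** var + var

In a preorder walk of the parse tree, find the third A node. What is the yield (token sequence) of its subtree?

[S [A [B ( [S [A [B var]]] )] ** [A [B var]]] + [S [A [B var]]]]

var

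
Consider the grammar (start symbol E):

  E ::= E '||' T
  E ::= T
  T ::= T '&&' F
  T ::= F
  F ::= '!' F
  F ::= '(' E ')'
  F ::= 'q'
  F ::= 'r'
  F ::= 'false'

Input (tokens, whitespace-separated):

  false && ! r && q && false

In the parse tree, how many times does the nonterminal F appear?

[E [T [T [T [T [F false]] && [F ! [F r]]] && [F q]] && [F false]]]

5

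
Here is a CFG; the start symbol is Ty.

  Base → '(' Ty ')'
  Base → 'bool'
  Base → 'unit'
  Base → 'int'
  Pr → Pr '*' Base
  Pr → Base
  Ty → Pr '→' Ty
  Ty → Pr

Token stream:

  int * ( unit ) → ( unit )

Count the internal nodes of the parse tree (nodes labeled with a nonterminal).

14

[Ty [Pr [Pr [Base int]] * [Base ( [Ty [Pr [Base unit]]] )]] → [Ty [Pr [Base ( [Ty [Pr [Base unit]]] )]]]]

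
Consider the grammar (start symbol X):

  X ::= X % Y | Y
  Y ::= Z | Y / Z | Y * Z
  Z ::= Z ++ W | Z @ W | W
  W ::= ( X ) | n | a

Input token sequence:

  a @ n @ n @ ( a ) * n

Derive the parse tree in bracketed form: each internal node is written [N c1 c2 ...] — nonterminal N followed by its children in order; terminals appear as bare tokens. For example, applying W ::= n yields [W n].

[X [Y [Y [Z [Z [Z [Z [W a]] @ [W n]] @ [W n]] @ [W ( [X [Y [Z [W a]]]] )]]] * [Z [W n]]]]

X
Y
Y * Z
Z * Z
Z @ W * Z
Z @ W @ W * Z
Z @ W @ W @ W * Z
W @ W @ W @ W * Z
a @ W @ W @ W * Z
a @ n @ W @ W * Z
a @ n @ n @ W * Z
a @ n @ n @ ( X ) * Z
a @ n @ n @ ( Y ) * Z
a @ n @ n @ ( Z ) * Z
a @ n @ n @ ( W ) * Z
a @ n @ n @ ( a ) * Z
a @ n @ n @ ( a ) * W
a @ n @ n @ ( a ) * n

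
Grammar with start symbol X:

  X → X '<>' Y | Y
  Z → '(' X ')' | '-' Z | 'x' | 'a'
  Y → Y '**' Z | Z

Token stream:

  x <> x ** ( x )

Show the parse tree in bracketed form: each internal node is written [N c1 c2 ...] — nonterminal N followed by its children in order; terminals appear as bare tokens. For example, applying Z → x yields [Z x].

[X [X [Y [Z x]]] <> [Y [Y [Z x]] ** [Z ( [X [Y [Z x]]] )]]]

X
X <> Y
Y <> Y
Z <> Y
x <> Y
x <> Y ** Z
x <> Z ** Z
x <> x ** Z
x <> x ** ( X )
x <> x ** ( Y )
x <> x ** ( Z )
x <> x ** ( x )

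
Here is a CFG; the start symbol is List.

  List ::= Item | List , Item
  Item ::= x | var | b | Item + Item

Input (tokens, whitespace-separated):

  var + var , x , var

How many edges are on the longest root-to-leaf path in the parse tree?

5

[List [List [List [Item [Item var] + [Item var]]] , [Item x]] , [Item var]]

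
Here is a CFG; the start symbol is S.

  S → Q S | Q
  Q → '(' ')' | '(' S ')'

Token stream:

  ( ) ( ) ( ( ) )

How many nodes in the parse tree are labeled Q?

4

[S [Q ( )] [S [Q ( )] [S [Q ( [S [Q ( )]] )]]]]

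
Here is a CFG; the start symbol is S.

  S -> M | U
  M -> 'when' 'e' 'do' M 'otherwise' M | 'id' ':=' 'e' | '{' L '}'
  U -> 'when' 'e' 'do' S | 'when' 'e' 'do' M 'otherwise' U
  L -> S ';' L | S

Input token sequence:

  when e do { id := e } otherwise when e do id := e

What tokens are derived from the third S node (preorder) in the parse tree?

id := e

[S [U when e do [M { [L [S [M id := e]]] }] otherwise [U when e do [S [M id := e]]]]]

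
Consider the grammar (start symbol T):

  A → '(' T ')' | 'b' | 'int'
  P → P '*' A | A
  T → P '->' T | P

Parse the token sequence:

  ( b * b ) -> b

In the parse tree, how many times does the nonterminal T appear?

3

[T [P [A ( [T [P [P [A b]] * [A b]]] )]] -> [T [P [A b]]]]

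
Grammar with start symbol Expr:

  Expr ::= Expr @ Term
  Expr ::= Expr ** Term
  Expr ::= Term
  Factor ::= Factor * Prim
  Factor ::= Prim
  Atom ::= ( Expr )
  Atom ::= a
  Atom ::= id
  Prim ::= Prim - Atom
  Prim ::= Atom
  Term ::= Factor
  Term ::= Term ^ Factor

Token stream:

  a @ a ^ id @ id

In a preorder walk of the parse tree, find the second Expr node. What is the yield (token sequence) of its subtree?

[Expr [Expr [Expr [Term [Factor [Prim [Atom a]]]]] @ [Term [Term [Factor [Prim [Atom a]]]] ^ [Factor [Prim [Atom id]]]]] @ [Term [Factor [Prim [Atom id]]]]]

a @ a ^ id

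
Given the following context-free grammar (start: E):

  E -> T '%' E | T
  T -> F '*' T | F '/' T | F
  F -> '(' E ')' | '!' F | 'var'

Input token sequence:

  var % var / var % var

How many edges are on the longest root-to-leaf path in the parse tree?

5

[E [T [F var]] % [E [T [F var] / [T [F var]]] % [E [T [F var]]]]]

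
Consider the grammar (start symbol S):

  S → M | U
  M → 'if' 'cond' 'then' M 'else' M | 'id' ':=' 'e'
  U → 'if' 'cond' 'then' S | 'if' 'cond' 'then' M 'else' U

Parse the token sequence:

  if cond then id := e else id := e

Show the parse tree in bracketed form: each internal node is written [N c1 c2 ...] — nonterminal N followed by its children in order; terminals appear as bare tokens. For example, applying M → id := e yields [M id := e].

[S [M if cond then [M id := e] else [M id := e]]]

S
M
if cond then M else M
if cond then id := e else M
if cond then id := e else id := e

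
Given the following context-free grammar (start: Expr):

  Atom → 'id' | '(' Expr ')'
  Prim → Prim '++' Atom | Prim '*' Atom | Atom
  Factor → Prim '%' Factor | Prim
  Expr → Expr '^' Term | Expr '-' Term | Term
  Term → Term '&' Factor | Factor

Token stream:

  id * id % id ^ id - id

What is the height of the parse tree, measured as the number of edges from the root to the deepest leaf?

8

[Expr [Expr [Expr [Term [Factor [Prim [Prim [Atom id]] * [Atom id]] % [Factor [Prim [Atom id]]]]]] ^ [Term [Factor [Prim [Atom id]]]]] - [Term [Factor [Prim [Atom id]]]]]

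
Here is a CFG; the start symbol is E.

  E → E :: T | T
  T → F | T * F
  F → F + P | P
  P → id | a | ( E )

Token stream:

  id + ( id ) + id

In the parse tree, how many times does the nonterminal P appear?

4

[E [T [F [F [F [P id]] + [P ( [E [T [F [P id]]]] )]] + [P id]]]]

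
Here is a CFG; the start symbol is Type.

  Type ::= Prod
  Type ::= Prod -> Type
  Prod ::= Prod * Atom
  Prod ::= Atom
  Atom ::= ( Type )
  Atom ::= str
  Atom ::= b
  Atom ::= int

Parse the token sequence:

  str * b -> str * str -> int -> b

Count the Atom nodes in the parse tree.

[Type [Prod [Prod [Atom str]] * [Atom b]] -> [Type [Prod [Prod [Atom str]] * [Atom str]] -> [Type [Prod [Atom int]] -> [Type [Prod [Atom b]]]]]]

6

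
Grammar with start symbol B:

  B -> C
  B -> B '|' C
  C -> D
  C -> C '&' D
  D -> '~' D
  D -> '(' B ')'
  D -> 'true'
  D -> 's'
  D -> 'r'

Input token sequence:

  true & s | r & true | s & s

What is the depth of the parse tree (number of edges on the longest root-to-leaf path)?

[B [B [B [C [C [D true]] & [D s]]] | [C [C [D r]] & [D true]]] | [C [C [D s]] & [D s]]]

6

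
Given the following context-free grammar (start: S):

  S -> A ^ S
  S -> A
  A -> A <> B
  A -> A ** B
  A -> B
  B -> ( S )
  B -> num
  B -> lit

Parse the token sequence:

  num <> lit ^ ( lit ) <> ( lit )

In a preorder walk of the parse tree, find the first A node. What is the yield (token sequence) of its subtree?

num <> lit

[S [A [A [B num]] <> [B lit]] ^ [S [A [A [B ( [S [A [B lit]]] )]] <> [B ( [S [A [B lit]]] )]]]]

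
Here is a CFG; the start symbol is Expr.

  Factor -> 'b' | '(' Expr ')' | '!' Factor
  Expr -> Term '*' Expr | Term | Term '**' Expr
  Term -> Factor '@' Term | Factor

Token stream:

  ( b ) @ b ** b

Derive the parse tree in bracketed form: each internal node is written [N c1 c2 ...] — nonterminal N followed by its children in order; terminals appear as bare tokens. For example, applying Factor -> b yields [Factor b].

Expr
Term ** Expr
Factor @ Term ** Expr
( Expr ) @ Term ** Expr
( Term ) @ Term ** Expr
( Factor ) @ Term ** Expr
( b ) @ Term ** Expr
( b ) @ Factor ** Expr
( b ) @ b ** Expr
( b ) @ b ** Term
( b ) @ b ** Factor
( b ) @ b ** b

[Expr [Term [Factor ( [Expr [Term [Factor b]]] )] @ [Term [Factor b]]] ** [Expr [Term [Factor b]]]]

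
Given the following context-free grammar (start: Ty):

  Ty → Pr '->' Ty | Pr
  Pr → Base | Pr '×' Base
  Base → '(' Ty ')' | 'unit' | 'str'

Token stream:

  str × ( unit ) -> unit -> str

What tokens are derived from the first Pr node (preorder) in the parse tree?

[Ty [Pr [Pr [Base str]] × [Base ( [Ty [Pr [Base unit]]] )]] -> [Ty [Pr [Base unit]] -> [Ty [Pr [Base str]]]]]

str × ( unit )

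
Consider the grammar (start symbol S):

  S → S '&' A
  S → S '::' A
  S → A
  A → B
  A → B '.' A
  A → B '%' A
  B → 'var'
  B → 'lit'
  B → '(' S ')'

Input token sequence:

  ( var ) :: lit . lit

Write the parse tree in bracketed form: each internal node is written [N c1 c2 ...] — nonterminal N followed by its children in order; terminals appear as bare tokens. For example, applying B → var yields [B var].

S
S :: A
A :: A
B :: A
( S ) :: A
( A ) :: A
( B ) :: A
( var ) :: A
( var ) :: B . A
( var ) :: lit . A
( var ) :: lit . B
( var ) :: lit . lit

[S [S [A [B ( [S [A [B var]]] )]]] :: [A [B lit] . [A [B lit]]]]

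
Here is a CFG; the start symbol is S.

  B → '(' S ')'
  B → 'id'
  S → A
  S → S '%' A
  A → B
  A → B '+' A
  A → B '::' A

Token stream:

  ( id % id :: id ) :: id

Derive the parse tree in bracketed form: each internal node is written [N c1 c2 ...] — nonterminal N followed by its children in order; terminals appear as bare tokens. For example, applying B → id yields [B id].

S
A
B :: A
( S ) :: A
( S % A ) :: A
( A % A ) :: A
( B % A ) :: A
( id % A ) :: A
( id % B :: A ) :: A
( id % id :: A ) :: A
( id % id :: B ) :: A
( id % id :: id ) :: A
( id % id :: id ) :: B
( id % id :: id ) :: id

[S [A [B ( [S [S [A [B id]]] % [A [B id] :: [A [B id]]]] )] :: [A [B id]]]]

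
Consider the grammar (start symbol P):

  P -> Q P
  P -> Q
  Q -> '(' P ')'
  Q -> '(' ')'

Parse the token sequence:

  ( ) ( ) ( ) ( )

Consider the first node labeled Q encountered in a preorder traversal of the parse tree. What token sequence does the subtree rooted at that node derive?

[P [Q ( )] [P [Q ( )] [P [Q ( )] [P [Q ( )]]]]]

( )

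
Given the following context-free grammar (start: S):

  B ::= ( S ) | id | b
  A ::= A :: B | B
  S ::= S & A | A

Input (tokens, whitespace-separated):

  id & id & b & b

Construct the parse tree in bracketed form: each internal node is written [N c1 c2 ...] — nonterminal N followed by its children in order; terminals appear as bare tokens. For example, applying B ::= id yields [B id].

[S [S [S [S [A [B id]]] & [A [B id]]] & [A [B b]]] & [A [B b]]]

S
S & A
S & A & A
S & A & A & A
A & A & A & A
B & A & A & A
id & A & A & A
id & B & A & A
id & id & A & A
id & id & B & A
id & id & b & A
id & id & b & B
id & id & b & b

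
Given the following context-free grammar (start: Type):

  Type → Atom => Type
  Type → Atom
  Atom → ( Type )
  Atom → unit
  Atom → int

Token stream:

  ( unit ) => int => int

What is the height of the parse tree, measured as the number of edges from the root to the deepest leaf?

4

[Type [Atom ( [Type [Atom unit]] )] => [Type [Atom int] => [Type [Atom int]]]]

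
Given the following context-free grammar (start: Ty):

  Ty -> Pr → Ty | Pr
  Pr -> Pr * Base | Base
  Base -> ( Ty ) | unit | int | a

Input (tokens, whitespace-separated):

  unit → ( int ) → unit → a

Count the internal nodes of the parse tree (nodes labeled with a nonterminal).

15

[Ty [Pr [Base unit]] → [Ty [Pr [Base ( [Ty [Pr [Base int]]] )]] → [Ty [Pr [Base unit]] → [Ty [Pr [Base a]]]]]]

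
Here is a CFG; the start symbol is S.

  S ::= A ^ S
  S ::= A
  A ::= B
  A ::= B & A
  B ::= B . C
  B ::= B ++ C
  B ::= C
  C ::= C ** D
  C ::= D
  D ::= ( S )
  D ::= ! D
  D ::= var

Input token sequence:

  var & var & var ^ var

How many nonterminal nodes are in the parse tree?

18

[S [A [B [C [D var]]] & [A [B [C [D var]]] & [A [B [C [D var]]]]]] ^ [S [A [B [C [D var]]]]]]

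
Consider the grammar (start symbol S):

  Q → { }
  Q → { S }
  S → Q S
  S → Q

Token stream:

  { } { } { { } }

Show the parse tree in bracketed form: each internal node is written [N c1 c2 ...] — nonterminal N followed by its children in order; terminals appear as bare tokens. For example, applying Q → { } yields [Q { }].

[S [Q { }] [S [Q { }] [S [Q { [S [Q { }]] }]]]]

S
Q S
{ } S
{ } Q S
{ } { } S
{ } { } Q
{ } { } { S }
{ } { } { Q }
{ } { } { { } }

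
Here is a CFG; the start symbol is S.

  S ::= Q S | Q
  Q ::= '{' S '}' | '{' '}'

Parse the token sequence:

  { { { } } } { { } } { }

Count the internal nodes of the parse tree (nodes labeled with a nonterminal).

[S [Q { [S [Q { [S [Q { }]] }]] }] [S [Q { [S [Q { }]] }] [S [Q { }]]]]

12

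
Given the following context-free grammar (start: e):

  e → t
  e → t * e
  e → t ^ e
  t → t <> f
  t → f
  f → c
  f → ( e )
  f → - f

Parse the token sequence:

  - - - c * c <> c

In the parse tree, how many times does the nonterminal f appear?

[e [t [f - [f - [f - [f c]]]]] * [e [t [t [f c]] <> [f c]]]]

6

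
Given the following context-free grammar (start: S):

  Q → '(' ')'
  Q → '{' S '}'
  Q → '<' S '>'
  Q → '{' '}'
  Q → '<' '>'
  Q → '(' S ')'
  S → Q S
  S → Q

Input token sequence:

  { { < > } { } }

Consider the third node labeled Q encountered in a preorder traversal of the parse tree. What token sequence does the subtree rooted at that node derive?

< >

[S [Q { [S [Q { [S [Q < >]] }] [S [Q { }]]] }]]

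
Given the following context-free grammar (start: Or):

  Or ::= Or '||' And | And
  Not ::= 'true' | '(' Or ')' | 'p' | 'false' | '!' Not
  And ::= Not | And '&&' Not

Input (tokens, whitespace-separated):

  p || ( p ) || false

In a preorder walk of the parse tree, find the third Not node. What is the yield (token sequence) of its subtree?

p

[Or [Or [Or [And [Not p]]] || [And [Not ( [Or [And [Not p]]] )]]] || [And [Not false]]]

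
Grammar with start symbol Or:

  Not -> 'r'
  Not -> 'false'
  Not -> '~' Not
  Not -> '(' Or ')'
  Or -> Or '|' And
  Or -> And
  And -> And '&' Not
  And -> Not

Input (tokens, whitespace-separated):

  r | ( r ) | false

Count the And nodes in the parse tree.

[Or [Or [Or [And [Not r]]] | [And [Not ( [Or [And [Not r]]] )]]] | [And [Not false]]]

4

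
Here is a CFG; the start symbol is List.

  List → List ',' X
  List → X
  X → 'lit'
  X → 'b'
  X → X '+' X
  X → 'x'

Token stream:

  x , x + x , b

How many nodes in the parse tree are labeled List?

[List [List [List [X x]] , [X [X x] + [X x]]] , [X b]]

3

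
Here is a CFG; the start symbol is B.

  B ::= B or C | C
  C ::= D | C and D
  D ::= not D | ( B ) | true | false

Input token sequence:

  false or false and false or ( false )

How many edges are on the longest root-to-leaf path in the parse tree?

[B [B [B [C [D false]]] or [C [C [D false]] and [D false]]] or [C [D ( [B [C [D false]]] )]]]

6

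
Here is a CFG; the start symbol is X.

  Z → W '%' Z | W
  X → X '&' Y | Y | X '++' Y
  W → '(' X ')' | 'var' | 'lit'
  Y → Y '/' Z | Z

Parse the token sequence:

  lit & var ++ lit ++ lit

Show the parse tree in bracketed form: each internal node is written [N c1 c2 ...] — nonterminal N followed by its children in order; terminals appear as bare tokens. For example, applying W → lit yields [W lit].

[X [X [X [X [Y [Z [W lit]]]] & [Y [Z [W var]]]] ++ [Y [Z [W lit]]]] ++ [Y [Z [W lit]]]]

X
X ++ Y
X ++ Y ++ Y
X & Y ++ Y ++ Y
Y & Y ++ Y ++ Y
Z & Y ++ Y ++ Y
W & Y ++ Y ++ Y
lit & Y ++ Y ++ Y
lit & Z ++ Y ++ Y
lit & W ++ Y ++ Y
lit & var ++ Y ++ Y
lit & var ++ Z ++ Y
lit & var ++ W ++ Y
lit & var ++ lit ++ Y
lit & var ++ lit ++ Z
lit & var ++ lit ++ W
lit & var ++ lit ++ lit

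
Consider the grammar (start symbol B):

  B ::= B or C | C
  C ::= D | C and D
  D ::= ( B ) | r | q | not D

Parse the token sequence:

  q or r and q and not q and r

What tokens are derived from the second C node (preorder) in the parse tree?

r and q and not q and r

[B [B [C [D q]]] or [C [C [C [C [D r]] and [D q]] and [D not [D q]]] and [D r]]]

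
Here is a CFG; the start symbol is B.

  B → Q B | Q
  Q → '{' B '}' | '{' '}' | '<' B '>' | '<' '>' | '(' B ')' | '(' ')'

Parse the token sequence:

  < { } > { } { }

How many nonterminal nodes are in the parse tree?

[B [Q < [B [Q { }]] >] [B [Q { }] [B [Q { }]]]]

8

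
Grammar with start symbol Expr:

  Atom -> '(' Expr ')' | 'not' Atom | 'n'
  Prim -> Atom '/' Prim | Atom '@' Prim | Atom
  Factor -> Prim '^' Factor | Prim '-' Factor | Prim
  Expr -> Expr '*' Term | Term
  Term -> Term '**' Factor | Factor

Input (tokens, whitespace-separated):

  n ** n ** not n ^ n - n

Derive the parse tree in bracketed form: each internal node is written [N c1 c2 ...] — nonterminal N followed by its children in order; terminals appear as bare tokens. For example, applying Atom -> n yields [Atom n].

[Expr [Term [Term [Term [Factor [Prim [Atom n]]]] ** [Factor [Prim [Atom n]]]] ** [Factor [Prim [Atom not [Atom n]]] ^ [Factor [Prim [Atom n]] - [Factor [Prim [Atom n]]]]]]]

Expr
Term
Term ** Factor
Term ** Factor ** Factor
Factor ** Factor ** Factor
Prim ** Factor ** Factor
Atom ** Factor ** Factor
n ** Factor ** Factor
n ** Prim ** Factor
n ** Atom ** Factor
n ** n ** Factor
n ** n ** Prim ^ Factor
n ** n ** Atom ^ Factor
n ** n ** not Atom ^ Factor
n ** n ** not n ^ Factor
n ** n ** not n ^ Prim - Factor
n ** n ** not n ^ Atom - Factor
n ** n ** not n ^ n - Factor
n ** n ** not n ^ n - Prim
n ** n ** not n ^ n - Atom
n ** n ** not n ^ n - n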